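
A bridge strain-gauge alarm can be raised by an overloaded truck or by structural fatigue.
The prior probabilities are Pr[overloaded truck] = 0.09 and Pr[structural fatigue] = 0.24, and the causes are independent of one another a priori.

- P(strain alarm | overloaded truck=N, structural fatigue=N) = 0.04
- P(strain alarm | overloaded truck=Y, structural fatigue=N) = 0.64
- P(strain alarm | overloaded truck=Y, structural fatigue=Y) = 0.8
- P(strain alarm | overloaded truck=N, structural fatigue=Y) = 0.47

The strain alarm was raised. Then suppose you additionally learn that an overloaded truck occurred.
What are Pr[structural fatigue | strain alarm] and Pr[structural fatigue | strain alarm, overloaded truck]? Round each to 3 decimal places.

Pr[structural fatigue | strain alarm] ≈ 0.627; Pr[structural fatigue | strain alarm, overloaded truck] ≈ 0.283

P(strain alarm) = 0.04*0.91*0.76 + 0.47*0.91*0.24 + 0.64*0.09*0.76 + 0.8*0.09*0.24 = 0.027664 + 0.102648 + 0.043776 + 0.017280 = 0.191368
Of this, 0.119928 comes from 0.102648 + 0.017280 (the structural fatigue=true cases).
P(structural fatigue | strain alarm) = 0.119928 / 0.191368 ≈ 0.627

With the extra evidence:
Sum P(strain alarm|·) weighted by the priors over both values of structural fatigue:
  P(strain alarm | overloaded truck) = 0.64×0.76 + 0.8×0.24
        = 0.486400 + 0.192000 = 0.678400
Keeping only the structural fatigue-present terms gives 0.192000, so
  P(structural fatigue | strain alarm, overloaded truck) = 0.192000 / 0.678400 ≈ 0.283
The drop from 0.627 to 0.283 is the explaining-away (discounting) effect.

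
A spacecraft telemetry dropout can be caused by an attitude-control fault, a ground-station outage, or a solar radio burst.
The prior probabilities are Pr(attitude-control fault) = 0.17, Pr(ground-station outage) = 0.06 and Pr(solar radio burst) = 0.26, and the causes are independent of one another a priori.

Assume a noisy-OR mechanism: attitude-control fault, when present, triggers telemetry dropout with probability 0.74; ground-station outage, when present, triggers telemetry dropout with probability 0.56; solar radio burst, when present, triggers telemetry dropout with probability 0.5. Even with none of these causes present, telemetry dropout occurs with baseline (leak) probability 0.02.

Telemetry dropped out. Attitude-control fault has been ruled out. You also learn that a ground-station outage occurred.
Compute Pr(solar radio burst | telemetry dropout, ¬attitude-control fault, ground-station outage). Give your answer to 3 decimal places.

Under noisy-OR, P(telemetry dropout | causes) = 1 − (1−0.02)·∏(1−qᵢ) over the active causes.
Enumerate both values of solar radio burst and weight by the priors:
  P(telemetry dropout | ¬attitude-control fault, ground-station outage) = 0.5688*0.74 + 0.7844*0.26
        = 0.420912 + 0.203944 = 0.624856
Keeping only the solar radio burst-present terms gives 0.203944, so
  P(solar radio burst | telemetry dropout, ¬attitude-control fault, ground-station outage) = 0.203944 / 0.624856 ≈ 0.326

Pr(solar radio burst | telemetry dropout, ¬attitude-control fault, ground-station outage) ≈ 0.326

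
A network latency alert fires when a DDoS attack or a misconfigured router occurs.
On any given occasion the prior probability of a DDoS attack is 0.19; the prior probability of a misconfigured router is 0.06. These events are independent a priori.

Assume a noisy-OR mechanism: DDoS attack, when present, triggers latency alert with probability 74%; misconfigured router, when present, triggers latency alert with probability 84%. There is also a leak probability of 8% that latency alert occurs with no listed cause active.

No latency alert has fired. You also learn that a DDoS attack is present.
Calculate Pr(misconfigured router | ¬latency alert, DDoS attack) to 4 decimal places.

Under noisy-OR, P(latency alert | causes) = 1 − (1−0.08)·∏(1−qᵢ) over the active causes.
Enumerate both values of misconfigured router and weight by the priors:
  P(¬latency alert | DDoS attack) = 0.2392·0.94 + 0.038272·0.06
        = 0.224848 + 0.002296 = 0.227144
The terms with misconfigured router present sum to 0.002296, so
  P(misconfigured router | ¬latency alert, DDoS attack) = 0.002296 / 0.227144 ≈ 0.0101

Pr(misconfigured router | ¬latency alert, DDoS attack) ≈ 0.0101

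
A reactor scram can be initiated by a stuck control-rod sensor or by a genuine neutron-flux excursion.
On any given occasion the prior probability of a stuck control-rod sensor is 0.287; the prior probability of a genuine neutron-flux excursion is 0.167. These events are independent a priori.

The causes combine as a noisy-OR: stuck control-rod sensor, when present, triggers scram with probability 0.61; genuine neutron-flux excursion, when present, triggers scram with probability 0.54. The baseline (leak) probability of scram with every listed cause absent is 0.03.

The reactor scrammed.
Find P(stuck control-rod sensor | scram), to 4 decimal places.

Under noisy-OR, P(scram | causes) = 1 − (1−0.03)·∏(1−qᵢ) over the active causes.
P(scram) = 0.03×0.713×0.833 + 0.5538×0.713×0.167 + 0.6217×0.287×0.833 + 0.825982×0.287×0.167 = 0.017818 + 0.065942 + 0.148630 + 0.039588 = 0.271978
The stuck control-rod sensor-present share is 0.148630 + 0.039588 = 0.188218.
Hence the posterior is 0.188218/0.271978 ≈ 0.6920.

P(stuck control-rod sensor | scram) ≈ 0.6920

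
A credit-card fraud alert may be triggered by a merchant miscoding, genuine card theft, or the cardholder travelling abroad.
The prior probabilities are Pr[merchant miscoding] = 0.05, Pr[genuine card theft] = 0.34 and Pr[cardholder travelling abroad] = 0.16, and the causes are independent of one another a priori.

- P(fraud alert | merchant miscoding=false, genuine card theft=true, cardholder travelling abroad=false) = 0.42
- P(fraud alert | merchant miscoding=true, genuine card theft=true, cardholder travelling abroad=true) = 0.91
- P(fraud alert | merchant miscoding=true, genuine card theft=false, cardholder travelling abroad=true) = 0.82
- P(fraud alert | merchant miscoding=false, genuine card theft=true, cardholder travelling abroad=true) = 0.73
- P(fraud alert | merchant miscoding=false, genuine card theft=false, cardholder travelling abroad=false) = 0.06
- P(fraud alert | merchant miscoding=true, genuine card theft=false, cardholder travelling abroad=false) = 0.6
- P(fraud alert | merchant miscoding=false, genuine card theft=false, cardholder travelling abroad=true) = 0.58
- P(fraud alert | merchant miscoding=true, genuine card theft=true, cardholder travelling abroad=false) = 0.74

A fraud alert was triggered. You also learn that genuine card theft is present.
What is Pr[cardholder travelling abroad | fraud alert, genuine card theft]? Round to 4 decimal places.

P(fraud alert | genuine card theft) = 0.42×0.95×0.84 + 0.73×0.95×0.16 + 0.74×0.05×0.84 + 0.91×0.05×0.16 = 0.335160 + 0.110960 + 0.031080 + 0.007280 = 0.484480
Restricting to configurations with cardholder travelling abroad present: 0.110960 + 0.007280 = 0.118240.
Hence the posterior is 0.118240/0.484480 ≈ 0.2441.

Pr[cardholder travelling abroad | fraud alert, genuine card theft] ≈ 0.2441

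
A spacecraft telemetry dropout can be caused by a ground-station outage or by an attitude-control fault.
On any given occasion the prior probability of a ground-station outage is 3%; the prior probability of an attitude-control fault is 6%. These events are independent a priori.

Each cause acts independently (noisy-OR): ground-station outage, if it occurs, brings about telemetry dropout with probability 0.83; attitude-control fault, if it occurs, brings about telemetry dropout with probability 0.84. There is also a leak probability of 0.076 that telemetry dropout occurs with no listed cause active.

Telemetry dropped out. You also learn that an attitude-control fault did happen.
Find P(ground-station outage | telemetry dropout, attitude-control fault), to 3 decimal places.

Under noisy-OR, P(telemetry dropout | causes) = 1 − (1−0.076)·∏(1−qᵢ) over the active causes.
P(telemetry dropout | attitude-control fault) = 0.85216×0.97 + 0.974867×0.03 = 0.826595 + 0.029246 = 0.855841
Of this, 0.029246 comes from 0.974867×0.03 (the ground-station outage=true cases).
P(ground-station outage | telemetry dropout, attitude-control fault) = 0.029246 / 0.855841 ≈ 0.034

P(ground-station outage | telemetry dropout, attitude-control fault) ≈ 0.034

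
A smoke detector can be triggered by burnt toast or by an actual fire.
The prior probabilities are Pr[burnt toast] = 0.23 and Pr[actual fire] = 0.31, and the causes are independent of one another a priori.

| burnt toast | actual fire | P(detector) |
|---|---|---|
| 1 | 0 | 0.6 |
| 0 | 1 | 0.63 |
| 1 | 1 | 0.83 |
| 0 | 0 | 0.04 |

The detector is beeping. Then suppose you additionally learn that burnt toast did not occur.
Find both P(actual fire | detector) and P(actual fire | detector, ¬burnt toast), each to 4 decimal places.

By total probability over the 4 (burnt toast, actual fire) configurations:
  P(detector) = 0.04·0.77·0.69 + 0.63·0.77·0.31 + 0.6·0.23·0.69 + 0.83·0.23·0.31
        = 0.021252 + 0.150381 + 0.095220 + 0.059179 = 0.326032
Keeping only the actual fire-present terms gives 0.209560, so
  P(actual fire | detector) = 0.209560 / 0.326032 ≈ 0.6428

Now condition on the additional information:
Enumerate both values of actual fire and weight by the priors:
  P(detector | ¬burnt toast) = 0.04·0.69 + 0.63·0.31
        = 0.027600 + 0.195300 = 0.222900
Configurations with actual fire contribute 0.195300, so
  P(actual fire | detector, ¬burnt toast) = 0.195300 / 0.222900 ≈ 0.8762
Ruling out burnt toast raises the posterior on actual fire — the flip side of explaining away.

P(actual fire | detector) ≈ 0.6428; P(actual fire | detector, ¬burnt toast) ≈ 0.8762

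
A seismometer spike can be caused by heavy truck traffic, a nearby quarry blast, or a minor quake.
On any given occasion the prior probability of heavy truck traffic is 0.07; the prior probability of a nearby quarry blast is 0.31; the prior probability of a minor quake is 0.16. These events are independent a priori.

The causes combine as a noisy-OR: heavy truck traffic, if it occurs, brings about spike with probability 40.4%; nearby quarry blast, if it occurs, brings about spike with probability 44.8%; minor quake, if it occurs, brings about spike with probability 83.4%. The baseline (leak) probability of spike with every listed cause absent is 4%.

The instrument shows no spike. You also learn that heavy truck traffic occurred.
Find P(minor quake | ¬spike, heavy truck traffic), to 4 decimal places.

Under noisy-OR, P(spike | causes) = 1 − (1−0.04)·∏(1−qᵢ) over the active causes.
For the numerator, keep only minor quake=true terms: 0.010486 + 0.002600 = 0.013086
Denominator P(¬spike | heavy truck traffic): 0.57216×0.69×0.84 + 0.094979×0.69×0.16 + 0.315832×0.31×0.84 + 0.052428×0.31×0.16 = 0.426953
Posterior = 0.013086 / 0.426953 ≈ 0.0306

P(minor quake | ¬spike, heavy truck traffic) ≈ 0.0306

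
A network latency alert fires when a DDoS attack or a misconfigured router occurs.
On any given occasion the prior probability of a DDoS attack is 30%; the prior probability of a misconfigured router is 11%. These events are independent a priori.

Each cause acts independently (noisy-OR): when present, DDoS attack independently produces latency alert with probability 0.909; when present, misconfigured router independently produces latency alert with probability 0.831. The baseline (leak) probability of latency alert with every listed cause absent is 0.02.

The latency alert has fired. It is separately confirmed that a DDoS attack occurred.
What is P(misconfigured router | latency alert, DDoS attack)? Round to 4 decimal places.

Under noisy-OR, P(latency alert | causes) = 1 − (1−0.02)·∏(1−qᵢ) over the active causes.
Enumerate both values of misconfigured router and weight by the priors:
  P(latency alert | DDoS attack) = 0.91082×0.89 + 0.984929×0.11
        = 0.810630 + 0.108342 = 0.918972
Configurations with misconfigured router contribute 0.108342, so
  P(misconfigured router | latency alert, DDoS attack) = 0.108342 / 0.918972 ≈ 0.1179

P(misconfigured router | latency alert, DDoS attack) ≈ 0.1179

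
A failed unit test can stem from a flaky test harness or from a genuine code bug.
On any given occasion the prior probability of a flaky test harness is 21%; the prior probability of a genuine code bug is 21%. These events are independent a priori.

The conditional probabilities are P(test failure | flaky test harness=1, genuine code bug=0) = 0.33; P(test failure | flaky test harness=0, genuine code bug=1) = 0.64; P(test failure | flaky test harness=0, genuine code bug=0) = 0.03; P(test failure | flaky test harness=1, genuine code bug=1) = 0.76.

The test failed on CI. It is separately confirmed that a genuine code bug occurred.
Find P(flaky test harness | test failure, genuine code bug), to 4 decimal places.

Sum P(test failure|·) weighted by the priors over both values of flaky test harness:
  P(test failure | genuine code bug) = 0.64·0.79 + 0.76·0.21
        = 0.505600 + 0.159600 = 0.665200
The terms with flaky test harness present sum to 0.159600, so
  P(flaky test harness | test failure, genuine code bug) = 0.159600 / 0.665200 ≈ 0.2399

P(flaky test harness | test failure, genuine code bug) ≈ 0.2399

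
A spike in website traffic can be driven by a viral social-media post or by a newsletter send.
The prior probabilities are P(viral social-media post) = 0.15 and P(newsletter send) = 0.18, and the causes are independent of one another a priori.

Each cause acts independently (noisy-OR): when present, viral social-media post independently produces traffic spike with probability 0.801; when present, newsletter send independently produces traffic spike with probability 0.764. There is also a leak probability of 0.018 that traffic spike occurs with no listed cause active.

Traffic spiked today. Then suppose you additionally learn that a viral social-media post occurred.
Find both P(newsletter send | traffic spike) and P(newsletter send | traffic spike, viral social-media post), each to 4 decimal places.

P(newsletter send | traffic spike) ≈ 0.5624; P(newsletter send | traffic spike, viral social-media post) ≈ 0.2065

Under noisy-OR, P(traffic spike | causes) = 1 − (1−0.018)·∏(1−qᵢ) over the active causes.
P(traffic spike) = 0.018*0.85*0.82 + 0.768248*0.85*0.18 + 0.804582*0.15*0.82 + 0.953881*0.15*0.18 = 0.012546 + 0.117542 + 0.098964 + 0.025755 = 0.254807
The newsletter send-present share is 0.117542 + 0.025755 = 0.143297.
So P(newsletter send | traffic spike) = 0.143297/0.254807 ≈ 0.5624.

Now also conditioning on viral social-media post=true:
P(traffic spike | viral social-media post) = 0.804582×0.82 + 0.953881×0.18 = 0.659757 + 0.171699 = 0.831456
Of this, 0.171699 comes from 0.953881×0.18 (the newsletter send=true cases).
P(newsletter send | traffic spike, viral social-media post) = 0.171699 / 0.831456 ≈ 0.2065
— viral social-media post explains away the evidence for newsletter send.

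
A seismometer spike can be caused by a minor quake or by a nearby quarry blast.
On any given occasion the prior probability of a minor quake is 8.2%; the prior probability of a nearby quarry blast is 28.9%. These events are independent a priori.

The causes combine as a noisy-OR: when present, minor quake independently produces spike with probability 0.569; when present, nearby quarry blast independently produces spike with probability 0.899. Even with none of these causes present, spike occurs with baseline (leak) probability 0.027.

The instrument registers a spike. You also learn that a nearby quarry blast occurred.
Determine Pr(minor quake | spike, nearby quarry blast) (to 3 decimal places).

Pr(minor quake | spike, nearby quarry blast) ≈ 0.087

Under noisy-OR, P(spike | causes) = 1 − (1−0.027)·∏(1−qᵢ) over the active causes.
Sum P(spike|·) weighted by the priors over both values of minor quake:
  P(spike | nearby quarry blast) = 0.901727*0.918 + 0.957644*0.082
        = 0.827785 + 0.078527 = 0.906312
Configurations with minor quake contribute 0.078527, so
  P(minor quake | spike, nearby quarry blast) = 0.078527 / 0.906312 ≈ 0.087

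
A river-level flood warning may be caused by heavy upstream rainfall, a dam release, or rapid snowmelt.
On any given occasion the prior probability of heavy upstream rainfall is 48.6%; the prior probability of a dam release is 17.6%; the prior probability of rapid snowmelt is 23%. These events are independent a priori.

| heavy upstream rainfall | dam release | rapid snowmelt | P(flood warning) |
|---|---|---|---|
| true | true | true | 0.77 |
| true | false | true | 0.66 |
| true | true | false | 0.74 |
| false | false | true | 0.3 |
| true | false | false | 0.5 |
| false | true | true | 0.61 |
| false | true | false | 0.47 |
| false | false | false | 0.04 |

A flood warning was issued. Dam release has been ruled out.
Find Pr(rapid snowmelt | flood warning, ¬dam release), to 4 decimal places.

By total probability over the 4 (heavy upstream rainfall, rapid snowmelt) configurations:
  P(flood warning | ¬dam release) = 0.04·0.514·0.77 + 0.3·0.514·0.23 + 0.5·0.486·0.77 + 0.66·0.486·0.23
        = 0.015831 + 0.035466 + 0.187110 + 0.073775 = 0.312182
Configurations with rapid snowmelt contribute 0.109241, so
  P(rapid snowmelt | flood warning, ¬dam release) = 0.109241 / 0.312182 ≈ 0.3499

Pr(rapid snowmelt | flood warning, ¬dam release) ≈ 0.3499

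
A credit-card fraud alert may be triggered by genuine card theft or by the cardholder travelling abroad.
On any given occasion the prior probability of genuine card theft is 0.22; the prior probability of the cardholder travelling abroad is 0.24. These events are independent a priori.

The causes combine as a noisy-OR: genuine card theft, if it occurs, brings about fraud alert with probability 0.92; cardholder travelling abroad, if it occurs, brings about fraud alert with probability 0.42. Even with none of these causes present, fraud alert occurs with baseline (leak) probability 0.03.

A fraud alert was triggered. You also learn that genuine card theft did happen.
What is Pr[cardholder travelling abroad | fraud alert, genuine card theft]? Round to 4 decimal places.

Under noisy-OR, P(fraud alert | causes) = 1 − (1−0.03)·∏(1−qᵢ) over the active causes.
P(fraud alert | genuine card theft) = 0.9224×0.76 + 0.954992×0.24 = 0.701024 + 0.229198 = 0.930222
Restricting to configurations with cardholder travelling abroad present: 0.954992×0.24 = 0.229198.
So P(cardholder travelling abroad | fraud alert, genuine card theft) = 0.229198/0.930222 ≈ 0.2464.

Pr[cardholder travelling abroad | fraud alert, genuine card theft] ≈ 0.2464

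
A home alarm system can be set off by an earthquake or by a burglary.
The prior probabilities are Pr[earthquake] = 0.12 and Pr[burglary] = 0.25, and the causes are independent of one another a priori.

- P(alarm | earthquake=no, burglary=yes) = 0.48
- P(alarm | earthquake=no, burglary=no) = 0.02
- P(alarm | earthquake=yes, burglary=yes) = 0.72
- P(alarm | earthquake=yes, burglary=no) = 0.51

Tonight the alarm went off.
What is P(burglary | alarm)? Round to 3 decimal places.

P(alarm) = 0.02·0.88·0.75 + 0.48·0.88·0.25 + 0.51·0.12·0.75 + 0.72·0.12·0.25 = 0.013200 + 0.105600 + 0.045900 + 0.021600 = 0.186300
The burglary-present share is 0.105600 + 0.021600 = 0.127200.
So P(burglary | alarm) = 0.127200/0.186300 ≈ 0.683.

P(burglary | alarm) ≈ 0.683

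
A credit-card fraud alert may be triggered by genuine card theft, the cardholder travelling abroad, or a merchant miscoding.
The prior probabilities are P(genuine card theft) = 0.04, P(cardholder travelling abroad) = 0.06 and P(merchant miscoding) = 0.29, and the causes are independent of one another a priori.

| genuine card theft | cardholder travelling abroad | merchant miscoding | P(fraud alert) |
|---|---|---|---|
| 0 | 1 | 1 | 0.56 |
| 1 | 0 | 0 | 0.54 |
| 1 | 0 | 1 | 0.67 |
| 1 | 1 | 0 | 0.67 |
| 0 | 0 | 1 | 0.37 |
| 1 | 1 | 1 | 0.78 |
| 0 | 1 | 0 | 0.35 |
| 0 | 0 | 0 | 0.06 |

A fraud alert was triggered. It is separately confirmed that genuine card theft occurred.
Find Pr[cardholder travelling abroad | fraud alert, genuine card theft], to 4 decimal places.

P(fraud alert | genuine card theft) = 0.54*0.94*0.71 + 0.67*0.94*0.29 + 0.67*0.06*0.71 + 0.78*0.06*0.29 = 0.360396 + 0.182642 + 0.028542 + 0.013572 = 0.585152
The cardholder travelling abroad-present share is 0.028542 + 0.013572 = 0.042114.
Hence the posterior is 0.042114/0.585152 ≈ 0.0720.

Pr[cardholder travelling abroad | fraud alert, genuine card theft] ≈ 0.0720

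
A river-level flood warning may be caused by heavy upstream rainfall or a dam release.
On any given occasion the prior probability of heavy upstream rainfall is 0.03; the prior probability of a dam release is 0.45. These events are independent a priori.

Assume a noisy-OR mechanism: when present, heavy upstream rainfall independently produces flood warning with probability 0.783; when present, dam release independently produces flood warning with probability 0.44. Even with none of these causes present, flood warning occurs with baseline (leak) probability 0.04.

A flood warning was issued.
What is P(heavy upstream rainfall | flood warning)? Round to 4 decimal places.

Under noisy-OR, P(flood warning | causes) = 1 − (1−0.04)·∏(1−qᵢ) over the active causes.
P(flood warning) = 0.04×0.97×0.55 + 0.4624×0.97×0.45 + 0.79168×0.03×0.55 + 0.883341×0.03×0.45 = 0.021340 + 0.201838 + 0.013063 + 0.011925 = 0.248166
Of this, 0.024988 comes from 0.013063 + 0.011925 (the heavy upstream rainfall=true cases).
P(heavy upstream rainfall | flood warning) = 0.024988 / 0.248166 ≈ 0.1007

P(heavy upstream rainfall | flood warning) ≈ 0.1007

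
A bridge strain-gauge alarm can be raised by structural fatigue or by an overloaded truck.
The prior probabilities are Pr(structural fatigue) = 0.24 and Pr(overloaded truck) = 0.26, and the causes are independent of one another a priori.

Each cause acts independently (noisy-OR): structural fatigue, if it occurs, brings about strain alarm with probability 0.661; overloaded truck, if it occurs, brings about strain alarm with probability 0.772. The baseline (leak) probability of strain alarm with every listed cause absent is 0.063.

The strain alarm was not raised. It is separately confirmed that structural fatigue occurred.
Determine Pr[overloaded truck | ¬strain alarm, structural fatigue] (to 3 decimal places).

Pr[overloaded truck | ¬strain alarm, structural fatigue] ≈ 0.074

Under noisy-OR, P(strain alarm | causes) = 1 − (1−0.063)·∏(1−qᵢ) over the active causes.
P(¬strain alarm | structural fatigue) = 0.317643·0.74 + 0.072423·0.26 = 0.235056 + 0.018830 = 0.253886
Restricting to configurations with overloaded truck present: 0.072423·0.26 = 0.018830.
Hence the posterior is 0.018830/0.253886 ≈ 0.074.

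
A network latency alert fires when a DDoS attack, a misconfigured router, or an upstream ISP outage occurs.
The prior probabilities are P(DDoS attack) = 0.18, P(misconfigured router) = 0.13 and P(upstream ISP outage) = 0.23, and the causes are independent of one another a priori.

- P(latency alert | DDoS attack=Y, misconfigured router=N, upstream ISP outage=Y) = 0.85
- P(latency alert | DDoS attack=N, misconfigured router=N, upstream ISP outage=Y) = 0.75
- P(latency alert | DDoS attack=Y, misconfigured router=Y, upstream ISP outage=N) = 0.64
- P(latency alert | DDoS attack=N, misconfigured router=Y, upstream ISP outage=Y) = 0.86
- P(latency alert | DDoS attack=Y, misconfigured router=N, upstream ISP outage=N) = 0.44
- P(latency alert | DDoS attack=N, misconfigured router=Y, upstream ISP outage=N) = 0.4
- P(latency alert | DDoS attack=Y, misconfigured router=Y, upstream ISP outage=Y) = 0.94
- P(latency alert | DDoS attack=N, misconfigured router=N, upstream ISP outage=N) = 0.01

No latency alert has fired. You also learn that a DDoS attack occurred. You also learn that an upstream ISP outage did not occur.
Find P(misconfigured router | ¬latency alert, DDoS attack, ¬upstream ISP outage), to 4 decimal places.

P(misconfigured router | ¬latency alert, DDoS attack, ¬upstream ISP outage) ≈ 0.0876

Numerator (weight on configurations with misconfigured router): 0.36*0.13 = 0.046800
Denominator P(¬latency alert | DDoS attack, ¬upstream ISP outage): 0.56*0.87 + 0.36*0.13 = 0.534000
P(misconfigured router | ¬latency alert, DDoS attack, ¬upstream ISP outage) = 0.046800/0.534000 ≈ 0.0876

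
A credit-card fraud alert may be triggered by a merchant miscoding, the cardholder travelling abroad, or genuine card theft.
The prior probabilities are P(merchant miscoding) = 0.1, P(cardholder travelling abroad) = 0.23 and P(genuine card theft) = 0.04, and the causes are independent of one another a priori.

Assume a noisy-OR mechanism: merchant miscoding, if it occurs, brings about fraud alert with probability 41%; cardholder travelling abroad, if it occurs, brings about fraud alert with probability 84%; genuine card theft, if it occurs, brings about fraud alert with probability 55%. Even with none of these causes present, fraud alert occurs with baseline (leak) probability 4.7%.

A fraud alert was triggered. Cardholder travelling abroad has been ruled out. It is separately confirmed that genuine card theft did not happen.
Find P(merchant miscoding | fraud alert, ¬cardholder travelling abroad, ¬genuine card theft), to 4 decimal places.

P(merchant miscoding | fraud alert, ¬cardholder travelling abroad, ¬genuine card theft) ≈ 0.5086

Under noisy-OR, P(fraud alert | causes) = 1 − (1−0.047)·∏(1−qᵢ) over the active causes.
Enumerate both values of merchant miscoding and weight by the priors:
  P(fraud alert | ¬cardholder travelling abroad, ¬genuine card theft) = 0.047*0.9 + 0.43773*0.1
        = 0.042300 + 0.043773 = 0.086073
The terms with merchant miscoding present sum to 0.043773, so
  P(merchant miscoding | fraud alert, ¬cardholder travelling abroad, ¬genuine card theft) = 0.043773 / 0.086073 ≈ 0.5086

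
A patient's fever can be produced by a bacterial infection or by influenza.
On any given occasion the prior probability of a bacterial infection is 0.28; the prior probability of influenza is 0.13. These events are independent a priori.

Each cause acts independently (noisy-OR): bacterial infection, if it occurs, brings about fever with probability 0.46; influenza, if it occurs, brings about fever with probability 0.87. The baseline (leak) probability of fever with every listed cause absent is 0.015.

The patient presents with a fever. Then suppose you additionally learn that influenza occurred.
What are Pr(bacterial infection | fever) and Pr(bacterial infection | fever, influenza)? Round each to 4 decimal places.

Under noisy-OR, P(fever | causes) = 1 − (1−0.015)·∏(1−qᵢ) over the active causes.
Enumerate the 4 (bacterial infection, influenza) configurations and weight by the priors:
  P(fever) = 0.015×0.72×0.87 + 0.87195×0.72×0.13 + 0.4681×0.28×0.87 + 0.930853×0.28×0.13
        = 0.009396 + 0.081615 + 0.114029 + 0.033883 = 0.238923
Configurations with bacterial infection contribute 0.147912, so
  P(bacterial infection | fever) = 0.147912 / 0.238923 ≈ 0.6191

Now condition on the additional information:
Numerator (weight on configurations with bacterial infection): 0.930853*0.28 = 0.260639
Denominator P(fever | influenza): 0.87195*0.72 + 0.930853*0.28 = 0.888443
P(bacterial infection | fever, influenza) = 0.260639/0.888443 ≈ 0.2934
Conditioning on influenza lowers the posterior on bacterial infection: the classic explaining-away effect in a common-effect structure.

Pr(bacterial infection | fever) ≈ 0.6191; Pr(bacterial infection | fever, influenza) ≈ 0.2934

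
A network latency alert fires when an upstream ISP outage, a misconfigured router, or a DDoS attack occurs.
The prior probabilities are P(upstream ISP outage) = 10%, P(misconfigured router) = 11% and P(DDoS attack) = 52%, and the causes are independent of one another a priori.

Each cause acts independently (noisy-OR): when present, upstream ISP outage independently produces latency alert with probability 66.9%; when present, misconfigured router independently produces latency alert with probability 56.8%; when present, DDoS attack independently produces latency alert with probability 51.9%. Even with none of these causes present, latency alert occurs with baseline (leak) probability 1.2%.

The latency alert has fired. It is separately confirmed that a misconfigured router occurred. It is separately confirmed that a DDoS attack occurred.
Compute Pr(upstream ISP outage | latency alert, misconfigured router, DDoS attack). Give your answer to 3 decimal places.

Pr(upstream ISP outage | latency alert, misconfigured router, DDoS attack) ≈ 0.115

Under noisy-OR, P(latency alert | causes) = 1 − (1−0.012)·∏(1−qᵢ) over the active causes.
Sum P(latency alert|·) weighted by the priors over both values of upstream ISP outage:
  P(latency alert | misconfigured router, DDoS attack) = 0.794702·0.9 + 0.932046·0.1
        = 0.715232 + 0.093205 = 0.808437
The terms with upstream ISP outage present sum to 0.093205, so
  P(upstream ISP outage | latency alert, misconfigured router, DDoS attack) = 0.093205 / 0.808437 ≈ 0.115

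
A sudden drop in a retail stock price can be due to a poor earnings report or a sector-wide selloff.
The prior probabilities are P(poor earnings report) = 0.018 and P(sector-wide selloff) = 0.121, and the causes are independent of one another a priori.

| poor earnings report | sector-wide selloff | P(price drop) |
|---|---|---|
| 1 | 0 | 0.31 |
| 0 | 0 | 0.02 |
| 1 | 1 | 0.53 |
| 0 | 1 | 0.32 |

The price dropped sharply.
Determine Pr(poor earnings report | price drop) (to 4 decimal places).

By total probability over the 4 (poor earnings report, sector-wide selloff) configurations:
  P(price drop) = 0.02*0.982*0.879 + 0.32*0.982*0.121 + 0.31*0.018*0.879 + 0.53*0.018*0.121
        = 0.017264 + 0.038023 + 0.004905 + 0.001154 = 0.061346
The terms with poor earnings report present sum to 0.006059, so
  P(poor earnings report | price drop) = 0.006059 / 0.061346 ≈ 0.0988

Pr(poor earnings report | price drop) ≈ 0.0988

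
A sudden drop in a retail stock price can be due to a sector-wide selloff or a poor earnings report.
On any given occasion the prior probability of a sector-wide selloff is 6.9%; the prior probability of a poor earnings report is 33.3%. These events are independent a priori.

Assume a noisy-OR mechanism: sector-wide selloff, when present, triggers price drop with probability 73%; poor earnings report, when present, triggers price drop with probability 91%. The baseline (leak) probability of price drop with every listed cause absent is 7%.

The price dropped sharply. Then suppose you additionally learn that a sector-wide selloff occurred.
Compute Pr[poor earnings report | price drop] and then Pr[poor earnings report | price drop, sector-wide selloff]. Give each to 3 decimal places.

Pr[poor earnings report | price drop] ≈ 0.797; Pr[poor earnings report | price drop, sector-wide selloff] ≈ 0.395

Under noisy-OR, P(price drop | causes) = 1 − (1−0.07)·∏(1−qᵢ) over the active causes.
P(price drop) = 0.07*0.931*0.667 + 0.9163*0.931*0.333 + 0.7489*0.069*0.667 + 0.977401*0.069*0.333 = 0.043468 + 0.284074 + 0.034467 + 0.022458 = 0.384467
The poor earnings report-present share is 0.284074 + 0.022458 = 0.306532.
Hence the posterior is 0.306532/0.384467 ≈ 0.797.

With the extra evidence:
P(price drop | sector-wide selloff) = 0.7489·0.667 + 0.977401·0.333 = 0.499516 + 0.325475 = 0.824991
Restricting to configurations with poor earnings report present: 0.977401·0.333 = 0.325475.
Hence the posterior is 0.325475/0.824991 ≈ 0.395.
— sector-wide selloff explains away the evidence for poor earnings report.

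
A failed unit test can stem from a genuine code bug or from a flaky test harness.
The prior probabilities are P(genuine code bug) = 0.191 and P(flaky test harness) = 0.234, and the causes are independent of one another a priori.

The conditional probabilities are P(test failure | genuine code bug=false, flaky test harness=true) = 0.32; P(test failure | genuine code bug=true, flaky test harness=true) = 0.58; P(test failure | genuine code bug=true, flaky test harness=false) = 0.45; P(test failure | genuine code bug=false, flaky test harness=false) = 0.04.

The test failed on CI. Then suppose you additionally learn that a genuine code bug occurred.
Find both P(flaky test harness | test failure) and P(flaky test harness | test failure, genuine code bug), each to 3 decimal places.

P(flaky test harness | test failure) ≈ 0.488; P(flaky test harness | test failure, genuine code bug) ≈ 0.283

Numerator (weight on configurations with flaky test harness): 0.060578 + 0.025923 = 0.086501
Normalizer over all consistent configurations: 0.04·0.809·0.766 + 0.32·0.809·0.234 + 0.45·0.191·0.766 + 0.58·0.191·0.234 = 0.177127
Posterior = 0.086501 / 0.177127 ≈ 0.488

Now condition on the additional information:
Weight on flaky test harness=true, given the evidence: 0.58·0.234 = 0.135720
The normalizing constant is 0.45·0.766 + 0.58·0.234 = 0.480420
P(flaky test harness | test failure, genuine code bug) = 0.135720/0.480420 ≈ 0.283
This is intercausal reasoning (explaining away): once genuine code bug accounts for the test failure, flaky test harness becomes less likely.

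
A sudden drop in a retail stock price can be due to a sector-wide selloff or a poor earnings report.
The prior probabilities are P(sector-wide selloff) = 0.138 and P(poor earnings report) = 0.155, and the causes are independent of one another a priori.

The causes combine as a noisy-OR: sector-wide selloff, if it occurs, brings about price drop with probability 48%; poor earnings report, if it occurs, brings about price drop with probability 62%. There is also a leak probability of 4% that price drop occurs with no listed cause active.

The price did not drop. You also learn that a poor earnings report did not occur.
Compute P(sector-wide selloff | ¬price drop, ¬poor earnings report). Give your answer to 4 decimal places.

P(sector-wide selloff | ¬price drop, ¬poor earnings report) ≈ 0.0769

Under noisy-OR, P(price drop | causes) = 1 − (1−0.04)·∏(1−qᵢ) over the active causes.
Numerator (weight on configurations with sector-wide selloff): 0.4992×0.138 = 0.068890
The normalizing constant is 0.96×0.862 + 0.4992×0.138 = 0.896410
P(sector-wide selloff | ¬price drop, ¬poor earnings report) = 0.068890/0.896410 ≈ 0.0769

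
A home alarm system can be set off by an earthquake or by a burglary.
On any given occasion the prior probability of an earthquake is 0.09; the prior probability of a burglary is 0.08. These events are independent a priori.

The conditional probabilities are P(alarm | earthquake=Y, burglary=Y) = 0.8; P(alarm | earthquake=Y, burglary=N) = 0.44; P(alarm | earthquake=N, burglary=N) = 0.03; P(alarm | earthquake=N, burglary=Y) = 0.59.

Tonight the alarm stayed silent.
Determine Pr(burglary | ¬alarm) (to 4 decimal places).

Pr(burglary | ¬alarm) ≈ 0.0352

Enumerate the 4 (earthquake, burglary) configurations and weight by the priors:
  P(¬alarm) = 0.97*0.91*0.92 + 0.41*0.91*0.08 + 0.56*0.09*0.92 + 0.2*0.09*0.08
        = 0.812084 + 0.029848 + 0.046368 + 0.001440 = 0.889740
The terms with burglary present sum to 0.031288, so
  P(burglary | ¬alarm) = 0.031288 / 0.889740 ≈ 0.0352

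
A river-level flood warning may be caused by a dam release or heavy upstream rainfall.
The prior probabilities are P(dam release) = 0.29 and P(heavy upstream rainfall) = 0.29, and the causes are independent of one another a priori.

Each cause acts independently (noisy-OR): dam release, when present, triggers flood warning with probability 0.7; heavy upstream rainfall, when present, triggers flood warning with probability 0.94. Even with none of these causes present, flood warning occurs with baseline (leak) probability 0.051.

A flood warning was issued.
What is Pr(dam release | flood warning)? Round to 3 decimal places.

Pr(dam release | flood warning) ≈ 0.511

Under noisy-OR, P(flood warning | causes) = 1 − (1−0.051)·∏(1−qᵢ) over the active causes.
P(flood warning) = 0.051×0.71×0.71 + 0.94306×0.71×0.29 + 0.7153×0.29×0.71 + 0.982918×0.29×0.29 = 0.025709 + 0.194176 + 0.147280 + 0.082663 = 0.449828
The dam release-present share is 0.147280 + 0.082663 = 0.229943.
P(dam release | flood warning) = 0.229943 / 0.449828 ≈ 0.511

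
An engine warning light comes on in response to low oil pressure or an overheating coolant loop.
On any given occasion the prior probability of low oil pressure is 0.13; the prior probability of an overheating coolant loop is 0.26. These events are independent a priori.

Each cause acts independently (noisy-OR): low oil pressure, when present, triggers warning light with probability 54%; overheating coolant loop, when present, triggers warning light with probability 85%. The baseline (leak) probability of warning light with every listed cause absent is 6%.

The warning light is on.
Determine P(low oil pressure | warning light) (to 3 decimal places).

Under noisy-OR, P(warning light | causes) = 1 − (1−0.06)·∏(1−qᵢ) over the active causes.
Sum P(warning light|·) weighted by the priors over the 4 (low oil pressure, overheating coolant loop) configurations:
  P(warning light) = 0.06×0.87×0.74 + 0.859×0.87×0.26 + 0.5676×0.13×0.74 + 0.93514×0.13×0.26
        = 0.038628 + 0.194306 + 0.054603 + 0.031608 = 0.319145
The terms with low oil pressure present sum to 0.086211, so
  P(low oil pressure | warning light) = 0.086211 / 0.319145 ≈ 0.270

P(low oil pressure | warning light) ≈ 0.270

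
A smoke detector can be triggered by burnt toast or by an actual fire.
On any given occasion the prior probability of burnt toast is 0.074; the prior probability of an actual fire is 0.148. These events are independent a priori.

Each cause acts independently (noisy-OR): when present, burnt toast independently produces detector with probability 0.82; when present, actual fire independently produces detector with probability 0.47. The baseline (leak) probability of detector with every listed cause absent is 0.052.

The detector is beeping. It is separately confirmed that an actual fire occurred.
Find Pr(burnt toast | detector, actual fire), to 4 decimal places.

Pr(burnt toast | detector, actual fire) ≈ 0.1275

Under noisy-OR, P(detector | causes) = 1 − (1−0.052)·∏(1−qᵢ) over the active causes.
P(detector | actual fire) = 0.49756·0.926 + 0.909561·0.074 = 0.460741 + 0.067308 = 0.528049
Restricting to configurations with burnt toast present: 0.909561·0.074 = 0.067308.
P(burnt toast | detector, actual fire) = 0.067308 / 0.528049 ≈ 0.1275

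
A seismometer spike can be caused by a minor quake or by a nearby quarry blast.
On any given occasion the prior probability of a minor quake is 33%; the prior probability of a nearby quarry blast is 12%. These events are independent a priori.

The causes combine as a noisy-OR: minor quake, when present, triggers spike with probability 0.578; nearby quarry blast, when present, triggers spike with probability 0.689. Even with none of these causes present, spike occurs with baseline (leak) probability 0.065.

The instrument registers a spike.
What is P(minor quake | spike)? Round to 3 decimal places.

Under noisy-OR, P(spike | causes) = 1 − (1−0.065)·∏(1−qᵢ) over the active causes.
P(spike) = 0.065×0.67×0.88 + 0.709215×0.67×0.12 + 0.60543×0.33×0.88 + 0.877289×0.33×0.12 = 0.038324 + 0.057021 + 0.175817 + 0.034741 = 0.305903
Restricting to configurations with minor quake present: 0.175817 + 0.034741 = 0.210558.
Hence the posterior is 0.210558/0.305903 ≈ 0.688.

P(minor quake | spike) ≈ 0.688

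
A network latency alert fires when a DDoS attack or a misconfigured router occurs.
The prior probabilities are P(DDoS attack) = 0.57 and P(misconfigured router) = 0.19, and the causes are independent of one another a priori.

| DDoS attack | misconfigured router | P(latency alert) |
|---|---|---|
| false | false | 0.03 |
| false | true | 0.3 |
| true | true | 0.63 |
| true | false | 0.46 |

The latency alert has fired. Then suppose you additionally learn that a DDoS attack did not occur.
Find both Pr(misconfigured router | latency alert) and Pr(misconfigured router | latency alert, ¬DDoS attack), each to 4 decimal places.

Pr(misconfigured router | latency alert) ≈ 0.2939; Pr(misconfigured router | latency alert, ¬DDoS attack) ≈ 0.7011

Weight on misconfigured router=true, given the evidence: 0.024510 + 0.068229 = 0.092739
The normalizing constant is 0.03*0.43*0.81 + 0.3*0.43*0.19 + 0.46*0.57*0.81 + 0.63*0.57*0.19 = 0.315570
Posterior = 0.092739 / 0.315570 ≈ 0.2939

Now also conditioning on DDoS attack≠true:
Numerator (weight on configurations with misconfigured router): 0.3*0.19 = 0.057000
Normalizer over all consistent configurations: 0.03*0.81 + 0.3*0.19 = 0.081300
Posterior = 0.057000 / 0.081300 ≈ 0.7011
Ruling out DDoS attack raises the posterior on misconfigured router — the flip side of explaining away.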